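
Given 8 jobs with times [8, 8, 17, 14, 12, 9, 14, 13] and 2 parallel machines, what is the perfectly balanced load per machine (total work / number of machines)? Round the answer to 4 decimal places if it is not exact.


Total processing time = 8 + 8 + 17 + 14 + 12 + 9 + 14 + 13 = 95
Number of machines = 2
Ideal balanced load = 95 / 2 = 47.5

47.5


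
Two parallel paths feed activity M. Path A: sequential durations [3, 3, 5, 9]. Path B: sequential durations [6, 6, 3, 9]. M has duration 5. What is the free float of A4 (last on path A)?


ES(A4) = sum of predecessors on chain A = 11
EF(A4) = ES + duration = 11 + 9 = 20
Successor of A4 is M. ES(M) = max(sum(A), sum(B)) = max(20, 24) = 24
Free float = ES(successor) - EF(current) = 24 - 20 = 4

4


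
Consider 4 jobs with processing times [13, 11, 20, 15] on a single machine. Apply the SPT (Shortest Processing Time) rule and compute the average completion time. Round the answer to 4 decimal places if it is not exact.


Sort jobs by processing time (SPT order): [11, 13, 15, 20]
Compute completion times sequentially:
  Job 1: processing = 11, completes at 11
  Job 2: processing = 13, completes at 24
  Job 3: processing = 15, completes at 39
  Job 4: processing = 20, completes at 59
Sum of completion times = 133
Average completion time = 133/4 = 33.25

33.25


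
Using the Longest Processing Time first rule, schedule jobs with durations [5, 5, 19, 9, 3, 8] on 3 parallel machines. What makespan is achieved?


Sort jobs in decreasing order (LPT): [19, 9, 8, 5, 5, 3]
Assign each job to the least loaded machine:
  Machine 1: jobs [19], load = 19
  Machine 2: jobs [9, 5], load = 14
  Machine 3: jobs [8, 5, 3], load = 16
Makespan = max load = 19

19


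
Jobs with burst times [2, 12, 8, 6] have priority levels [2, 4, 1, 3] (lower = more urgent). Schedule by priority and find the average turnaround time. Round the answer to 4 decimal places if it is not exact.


Sort by priority (ascending = highest first):
Order: [(1, 8), (2, 2), (3, 6), (4, 12)]
Completion times:
  Priority 1, burst=8, C=8
  Priority 2, burst=2, C=10
  Priority 3, burst=6, C=16
  Priority 4, burst=12, C=28
Average turnaround = 62/4 = 15.5

15.5


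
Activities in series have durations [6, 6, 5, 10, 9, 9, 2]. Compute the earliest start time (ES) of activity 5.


Activity 5 starts after activities 1 through 4 complete.
Predecessor durations: [6, 6, 5, 10]
ES = 6 + 6 + 5 + 10 = 27

27


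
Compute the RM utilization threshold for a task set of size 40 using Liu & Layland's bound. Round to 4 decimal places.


Compute 2^(1/40) = 1.0174796921
Subtract 1: 1.0174796921 - 1 = 0.0174796921
Multiply by n: 40 * 0.0174796921 = 0.6991876840
Round to 4 dp: 0.6992

0.6992


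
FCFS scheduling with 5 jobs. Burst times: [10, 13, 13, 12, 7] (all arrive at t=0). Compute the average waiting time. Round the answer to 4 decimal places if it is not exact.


FCFS order (as given): [10, 13, 13, 12, 7]
Waiting times:
  Job 1: wait = 0
  Job 2: wait = 10
  Job 3: wait = 23
  Job 4: wait = 36
  Job 5: wait = 48
Sum of waiting times = 117
Average waiting time = 117/5 = 23.4

23.4


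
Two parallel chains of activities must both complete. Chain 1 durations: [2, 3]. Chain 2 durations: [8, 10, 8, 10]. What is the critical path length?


Path A total = 2 + 3 = 5
Path B total = 8 + 10 + 8 + 10 = 36
Critical path = longest path = max(5, 36) = 36

36


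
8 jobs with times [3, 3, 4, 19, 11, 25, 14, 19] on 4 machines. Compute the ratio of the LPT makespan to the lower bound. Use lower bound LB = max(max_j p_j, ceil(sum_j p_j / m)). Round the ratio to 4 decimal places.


LPT order: [25, 19, 19, 14, 11, 4, 3, 3]
Machine loads after assignment: [25, 23, 25, 25]
LPT makespan = 25
Lower bound = max(max_job, ceil(total/4)) = max(25, 25) = 25
Ratio = 25 / 25 = 1.0

1.0


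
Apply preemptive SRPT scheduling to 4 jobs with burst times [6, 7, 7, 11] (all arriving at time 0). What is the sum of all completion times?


Since all jobs arrive at t=0, SRPT equals SPT ordering.
SPT order: [6, 7, 7, 11]
Completion times:
  Job 1: p=6, C=6
  Job 2: p=7, C=13
  Job 3: p=7, C=20
  Job 4: p=11, C=31
Total completion time = 6 + 13 + 20 + 31 = 70

70


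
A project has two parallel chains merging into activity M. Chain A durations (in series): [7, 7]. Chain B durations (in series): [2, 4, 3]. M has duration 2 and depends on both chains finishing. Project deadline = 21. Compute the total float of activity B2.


Forward pass: ES(B2) = sum of predecessors on chain B = 2
EF = ES + duration = 2 + 4 = 6
Backward pass: LF(M) = deadline = 21; LS(M) = 21 - 2 = 19
LF(B2) = LS(M) - sum(successors on chain B) = 19 - 3 = 16
LS = LF - duration = 16 - 4 = 12
Total float = LS - ES = 12 - 2 = 10

10


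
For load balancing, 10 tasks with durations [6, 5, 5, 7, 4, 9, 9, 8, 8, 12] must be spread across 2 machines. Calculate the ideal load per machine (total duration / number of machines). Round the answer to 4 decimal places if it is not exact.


Total processing time = 6 + 5 + 5 + 7 + 4 + 9 + 9 + 8 + 8 + 12 = 73
Number of machines = 2
Ideal balanced load = 73 / 2 = 36.5

36.5


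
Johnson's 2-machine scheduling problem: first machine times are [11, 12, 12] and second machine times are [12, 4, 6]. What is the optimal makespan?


Apply Johnson's rule:
  Group 1 (a <= b): [(1, 11, 12)]
  Group 2 (a > b): [(3, 12, 6), (2, 12, 4)]
Optimal job order: [1, 3, 2]
Schedule:
  Job 1: M1 done at 11, M2 done at 23
  Job 3: M1 done at 23, M2 done at 29
  Job 2: M1 done at 35, M2 done at 39
Makespan = 39

39


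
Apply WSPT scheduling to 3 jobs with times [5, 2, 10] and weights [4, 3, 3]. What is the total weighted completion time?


Compute p/w ratios and sort ascending (WSPT): [(2, 3), (5, 4), (10, 3)]
Compute weighted completion times:
  Job (p=2,w=3): C=2, w*C=3*2=6
  Job (p=5,w=4): C=7, w*C=4*7=28
  Job (p=10,w=3): C=17, w*C=3*17=51
Total weighted completion time = 85

85


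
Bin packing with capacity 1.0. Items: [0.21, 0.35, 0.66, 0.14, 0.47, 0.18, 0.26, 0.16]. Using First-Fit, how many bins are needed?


Place items sequentially using First-Fit:
  Item 0.21 -> new Bin 1
  Item 0.35 -> Bin 1 (now 0.56)
  Item 0.66 -> new Bin 2
  Item 0.14 -> Bin 1 (now 0.7)
  Item 0.47 -> new Bin 3
  Item 0.18 -> Bin 1 (now 0.88)
  Item 0.26 -> Bin 2 (now 0.92)
  Item 0.16 -> Bin 3 (now 0.63)
Total bins used = 3

3


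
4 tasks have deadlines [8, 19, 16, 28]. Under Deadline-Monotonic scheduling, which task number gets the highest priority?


Sort tasks by relative deadline (ascending):
  Task 1: deadline = 8
  Task 3: deadline = 16
  Task 2: deadline = 19
  Task 4: deadline = 28
Priority order (highest first): [1, 3, 2, 4]
Highest priority task = 1

1


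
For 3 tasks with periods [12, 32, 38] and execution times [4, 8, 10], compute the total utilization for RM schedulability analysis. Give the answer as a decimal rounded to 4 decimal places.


Compute individual utilizations (exact fractions):
  Task 1: C/T = 4/12 = 1/3 (approx. 0.3333)
  Task 2: C/T = 8/32 = 1/4 (approx. 0.25)
  Task 3: C/T = 10/38 = 5/19 (approx. 0.2632)
Total utilization U = 1/3 + 1/4 + 5/19 = 193/228
Rounded to 4 decimal places: U = 0.8465
RM (Liu & Layland) bound for 3 tasks = 0.779763; compare with U = 193/228 (approx. 0.846491)
bound < U <= 1, so the RM sufficient condition is not met (inconclusive; an exact test such as response-time analysis is needed).

0.8465


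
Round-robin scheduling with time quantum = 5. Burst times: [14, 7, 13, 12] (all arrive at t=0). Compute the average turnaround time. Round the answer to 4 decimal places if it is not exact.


Time quantum = 5
Execution trace:
  J1 runs 5 units, time = 5
  J2 runs 5 units, time = 10
  J3 runs 5 units, time = 15
  J4 runs 5 units, time = 20
  J1 runs 5 units, time = 25
  J2 runs 2 units, time = 27
  J3 runs 5 units, time = 32
  J4 runs 5 units, time = 37
  J1 runs 4 units, time = 41
  J3 runs 3 units, time = 44
  J4 runs 2 units, time = 46
Finish times: [41, 27, 44, 46]
Average turnaround = 158/4 = 39.5

39.5


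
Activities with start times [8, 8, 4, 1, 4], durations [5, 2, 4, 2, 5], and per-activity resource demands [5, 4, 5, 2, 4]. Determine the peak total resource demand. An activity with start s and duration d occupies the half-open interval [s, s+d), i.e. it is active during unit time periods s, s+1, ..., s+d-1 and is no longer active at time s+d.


Each activity i is active on [start_i, start_i + duration_i).
Compute total resource usage per time slot:
  t=0: active resources = [], total = 0
  t=1: active resources = [2], total = 2
  t=2: active resources = [2], total = 2
  t=3: active resources = [], total = 0
  t=4: active resources = [5, 4], total = 9
  t=5: active resources = [5, 4], total = 9
  t=6: active resources = [5, 4], total = 9
  t=7: active resources = [5, 4], total = 9
  t=8: active resources = [5, 4, 4], total = 13
  t=9: active resources = [5, 4], total = 9
  t=10: active resources = [5], total = 5
  t=11: active resources = [5], total = 5
  t=12: active resources = [5], total = 5
Peak resource demand = 13

13


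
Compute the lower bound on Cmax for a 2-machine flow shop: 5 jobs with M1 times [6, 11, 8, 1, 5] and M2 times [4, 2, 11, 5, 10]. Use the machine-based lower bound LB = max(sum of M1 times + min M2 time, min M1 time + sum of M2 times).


LB1 = sum(M1 times) + min(M2 times) = 31 + 2 = 33
LB2 = min(M1 times) + sum(M2 times) = 1 + 32 = 33
Lower bound = max(LB1, LB2) = max(33, 33) = 33

33


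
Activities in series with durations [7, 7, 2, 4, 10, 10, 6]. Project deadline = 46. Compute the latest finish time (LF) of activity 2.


LF(activity 2) = deadline - sum of successor durations
Successors: activities 3 through 7 with durations [2, 4, 10, 10, 6]
Sum of successor durations = 32
LF = 46 - 32 = 14

14


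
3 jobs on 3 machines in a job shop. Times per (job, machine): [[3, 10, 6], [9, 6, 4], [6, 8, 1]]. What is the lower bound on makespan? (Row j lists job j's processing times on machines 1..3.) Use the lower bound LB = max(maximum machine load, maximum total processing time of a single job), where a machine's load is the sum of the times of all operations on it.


Machine loads:
  Machine 1: 3 + 9 + 6 = 18
  Machine 2: 10 + 6 + 8 = 24
  Machine 3: 6 + 4 + 1 = 11
Max machine load = 24
Job totals:
  Job 1: 19
  Job 2: 19
  Job 3: 15
Max job total = 19
Lower bound = max(24, 19) = 24

24


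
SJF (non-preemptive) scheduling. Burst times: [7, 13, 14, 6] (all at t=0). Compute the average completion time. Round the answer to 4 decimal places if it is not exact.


SJF order (ascending): [6, 7, 13, 14]
Completion times:
  Job 1: burst=6, C=6
  Job 2: burst=7, C=13
  Job 3: burst=13, C=26
  Job 4: burst=14, C=40
Average completion = 85/4 = 21.25

21.25


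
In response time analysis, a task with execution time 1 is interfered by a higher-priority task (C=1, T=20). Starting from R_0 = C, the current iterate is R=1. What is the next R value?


R_next = C + ceil(R_prev / T_hp) * C_hp
ceil(1 / 20) = ceil(0.05) = 1
Interference = 1 * 1 = 1
R_next = 1 + 1 = 2

2


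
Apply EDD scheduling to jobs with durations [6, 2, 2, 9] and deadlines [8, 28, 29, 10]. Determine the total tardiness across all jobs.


Sort by due date (EDD order): [(6, 8), (9, 10), (2, 28), (2, 29)]
Compute completion times and tardiness:
  Job 1: p=6, d=8, C=6, tardiness=max(0,6-8)=0
  Job 2: p=9, d=10, C=15, tardiness=max(0,15-10)=5
  Job 3: p=2, d=28, C=17, tardiness=max(0,17-28)=0
  Job 4: p=2, d=29, C=19, tardiness=max(0,19-29)=0
Total tardiness = 5

5


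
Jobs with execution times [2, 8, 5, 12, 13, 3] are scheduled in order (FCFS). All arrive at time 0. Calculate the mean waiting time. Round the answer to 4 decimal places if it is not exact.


FCFS order (as given): [2, 8, 5, 12, 13, 3]
Waiting times:
  Job 1: wait = 0
  Job 2: wait = 2
  Job 3: wait = 10
  Job 4: wait = 15
  Job 5: wait = 27
  Job 6: wait = 40
Sum of waiting times = 94
Average waiting time = 94/6 = 15.6667

15.6667


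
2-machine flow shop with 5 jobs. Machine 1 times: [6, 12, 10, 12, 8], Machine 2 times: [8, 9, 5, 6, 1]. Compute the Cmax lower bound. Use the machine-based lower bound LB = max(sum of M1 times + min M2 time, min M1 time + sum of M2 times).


LB1 = sum(M1 times) + min(M2 times) = 48 + 1 = 49
LB2 = min(M1 times) + sum(M2 times) = 6 + 29 = 35
Lower bound = max(LB1, LB2) = max(49, 35) = 49

49


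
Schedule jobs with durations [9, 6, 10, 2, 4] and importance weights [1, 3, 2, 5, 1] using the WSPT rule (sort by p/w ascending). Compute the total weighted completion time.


Compute p/w ratios and sort ascending (WSPT): [(2, 5), (6, 3), (4, 1), (10, 2), (9, 1)]
Compute weighted completion times:
  Job (p=2,w=5): C=2, w*C=5*2=10
  Job (p=6,w=3): C=8, w*C=3*8=24
  Job (p=4,w=1): C=12, w*C=1*12=12
  Job (p=10,w=2): C=22, w*C=2*22=44
  Job (p=9,w=1): C=31, w*C=1*31=31
Total weighted completion time = 121

121


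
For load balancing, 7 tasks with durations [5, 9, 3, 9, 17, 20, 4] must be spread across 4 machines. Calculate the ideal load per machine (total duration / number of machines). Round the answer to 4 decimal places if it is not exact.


Total processing time = 5 + 9 + 3 + 9 + 17 + 20 + 4 = 67
Number of machines = 4
Ideal balanced load = 67 / 4 = 16.75

16.75


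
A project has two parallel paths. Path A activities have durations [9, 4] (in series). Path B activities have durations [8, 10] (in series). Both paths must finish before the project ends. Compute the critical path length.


Path A total = 9 + 4 = 13
Path B total = 8 + 10 = 18
Critical path = longest path = max(13, 18) = 18

18


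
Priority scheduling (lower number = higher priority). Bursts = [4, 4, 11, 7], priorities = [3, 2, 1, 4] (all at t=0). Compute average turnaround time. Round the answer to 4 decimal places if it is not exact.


Sort by priority (ascending = highest first):
Order: [(1, 11), (2, 4), (3, 4), (4, 7)]
Completion times:
  Priority 1, burst=11, C=11
  Priority 2, burst=4, C=15
  Priority 3, burst=4, C=19
  Priority 4, burst=7, C=26
Average turnaround = 71/4 = 17.75

17.75


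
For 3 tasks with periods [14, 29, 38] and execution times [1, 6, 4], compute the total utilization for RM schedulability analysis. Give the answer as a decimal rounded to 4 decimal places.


Compute individual utilizations (exact fractions):
  Task 1: C/T = 1/14 (approx. 0.0714)
  Task 2: C/T = 6/29 (approx. 0.2069)
  Task 3: C/T = 4/38 = 2/19 (approx. 0.1053)
Total utilization U = 1/14 + 6/29 + 2/19 = 2959/7714
Rounded to 4 decimal places: U = 0.3836
RM (Liu & Layland) bound for 3 tasks = 0.779763; compare with U = 2959/7714 (approx. 0.383588)
U <= bound, so schedulable by RM sufficient condition.

0.3836


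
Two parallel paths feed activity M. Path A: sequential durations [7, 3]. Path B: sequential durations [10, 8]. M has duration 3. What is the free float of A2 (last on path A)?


ES(A2) = sum of predecessors on chain A = 7
EF(A2) = ES + duration = 7 + 3 = 10
Successor of A2 is M. ES(M) = max(sum(A), sum(B)) = max(10, 18) = 18
Free float = ES(successor) - EF(current) = 18 - 10 = 8

8


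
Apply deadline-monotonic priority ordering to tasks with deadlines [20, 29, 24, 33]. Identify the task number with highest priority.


Sort tasks by relative deadline (ascending):
  Task 1: deadline = 20
  Task 3: deadline = 24
  Task 2: deadline = 29
  Task 4: deadline = 33
Priority order (highest first): [1, 3, 2, 4]
Highest priority task = 1

1


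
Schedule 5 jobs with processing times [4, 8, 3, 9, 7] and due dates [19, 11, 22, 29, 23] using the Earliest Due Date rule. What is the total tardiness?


Sort by due date (EDD order): [(8, 11), (4, 19), (3, 22), (7, 23), (9, 29)]
Compute completion times and tardiness:
  Job 1: p=8, d=11, C=8, tardiness=max(0,8-11)=0
  Job 2: p=4, d=19, C=12, tardiness=max(0,12-19)=0
  Job 3: p=3, d=22, C=15, tardiness=max(0,15-22)=0
  Job 4: p=7, d=23, C=22, tardiness=max(0,22-23)=0
  Job 5: p=9, d=29, C=31, tardiness=max(0,31-29)=2
Total tardiness = 2

2


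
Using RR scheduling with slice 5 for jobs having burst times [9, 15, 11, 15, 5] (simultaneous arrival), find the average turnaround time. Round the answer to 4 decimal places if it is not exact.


Time quantum = 5
Execution trace:
  J1 runs 5 units, time = 5
  J2 runs 5 units, time = 10
  J3 runs 5 units, time = 15
  J4 runs 5 units, time = 20
  J5 runs 5 units, time = 25
  J1 runs 4 units, time = 29
  J2 runs 5 units, time = 34
  J3 runs 5 units, time = 39
  J4 runs 5 units, time = 44
  J2 runs 5 units, time = 49
  J3 runs 1 units, time = 50
  J4 runs 5 units, time = 55
Finish times: [29, 49, 50, 55, 25]
Average turnaround = 208/5 = 41.6

41.6


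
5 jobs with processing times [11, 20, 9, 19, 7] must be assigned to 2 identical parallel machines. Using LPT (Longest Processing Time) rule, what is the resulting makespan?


Sort jobs in decreasing order (LPT): [20, 19, 11, 9, 7]
Assign each job to the least loaded machine:
  Machine 1: jobs [20, 9, 7], load = 36
  Machine 2: jobs [19, 11], load = 30
Makespan = max load = 36

36


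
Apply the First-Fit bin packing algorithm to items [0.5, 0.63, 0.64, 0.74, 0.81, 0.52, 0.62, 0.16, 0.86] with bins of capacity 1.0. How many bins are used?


Place items sequentially using First-Fit:
  Item 0.5 -> new Bin 1
  Item 0.63 -> new Bin 2
  Item 0.64 -> new Bin 3
  Item 0.74 -> new Bin 4
  Item 0.81 -> new Bin 5
  Item 0.52 -> new Bin 6
  Item 0.62 -> new Bin 7
  Item 0.16 -> Bin 1 (now 0.66)
  Item 0.86 -> new Bin 8
Total bins used = 8

8


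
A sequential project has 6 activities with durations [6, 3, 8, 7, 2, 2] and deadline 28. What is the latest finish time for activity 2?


LF(activity 2) = deadline - sum of successor durations
Successors: activities 3 through 6 with durations [8, 7, 2, 2]
Sum of successor durations = 19
LF = 28 - 19 = 9

9


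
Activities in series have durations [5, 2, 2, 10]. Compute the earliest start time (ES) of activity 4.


Activity 4 starts after activities 1 through 3 complete.
Predecessor durations: [5, 2, 2]
ES = 5 + 2 + 2 = 9

9


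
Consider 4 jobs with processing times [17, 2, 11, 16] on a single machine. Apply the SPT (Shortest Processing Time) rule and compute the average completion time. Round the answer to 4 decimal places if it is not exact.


Sort jobs by processing time (SPT order): [2, 11, 16, 17]
Compute completion times sequentially:
  Job 1: processing = 2, completes at 2
  Job 2: processing = 11, completes at 13
  Job 3: processing = 16, completes at 29
  Job 4: processing = 17, completes at 46
Sum of completion times = 90
Average completion time = 90/4 = 22.5

22.5


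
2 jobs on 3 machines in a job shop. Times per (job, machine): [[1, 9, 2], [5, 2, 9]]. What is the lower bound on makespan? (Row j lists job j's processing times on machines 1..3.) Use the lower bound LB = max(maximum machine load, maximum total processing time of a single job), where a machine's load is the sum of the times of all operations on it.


Machine loads:
  Machine 1: 1 + 5 = 6
  Machine 2: 9 + 2 = 11
  Machine 3: 2 + 9 = 11
Max machine load = 11
Job totals:
  Job 1: 12
  Job 2: 16
Max job total = 16
Lower bound = max(11, 16) = 16

16


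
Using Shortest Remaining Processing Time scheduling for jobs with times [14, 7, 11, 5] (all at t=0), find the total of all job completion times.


Since all jobs arrive at t=0, SRPT equals SPT ordering.
SPT order: [5, 7, 11, 14]
Completion times:
  Job 1: p=5, C=5
  Job 2: p=7, C=12
  Job 3: p=11, C=23
  Job 4: p=14, C=37
Total completion time = 5 + 12 + 23 + 37 = 77

77


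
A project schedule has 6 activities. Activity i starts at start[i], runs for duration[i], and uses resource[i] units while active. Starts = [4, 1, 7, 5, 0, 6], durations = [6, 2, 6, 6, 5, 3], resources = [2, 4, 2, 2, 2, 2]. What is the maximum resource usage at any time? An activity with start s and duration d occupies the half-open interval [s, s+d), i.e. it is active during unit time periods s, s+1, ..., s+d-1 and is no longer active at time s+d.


Each activity i is active on [start_i, start_i + duration_i).
Compute total resource usage per time slot:
  t=0: active resources = [2], total = 2
  t=1: active resources = [4, 2], total = 6
  t=2: active resources = [4, 2], total = 6
  t=3: active resources = [2], total = 2
  t=4: active resources = [2, 2], total = 4
  t=5: active resources = [2, 2], total = 4
  t=6: active resources = [2, 2, 2], total = 6
  t=7: active resources = [2, 2, 2, 2], total = 8
  t=8: active resources = [2, 2, 2, 2], total = 8
  t=9: active resources = [2, 2, 2], total = 6
  t=10: active resources = [2, 2], total = 4
  t=11: active resources = [2], total = 2
  t=12: active resources = [2], total = 2
Peak resource demand = 8

8


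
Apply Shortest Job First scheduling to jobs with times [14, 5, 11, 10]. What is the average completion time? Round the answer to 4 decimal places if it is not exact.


SJF order (ascending): [5, 10, 11, 14]
Completion times:
  Job 1: burst=5, C=5
  Job 2: burst=10, C=15
  Job 3: burst=11, C=26
  Job 4: burst=14, C=40
Average completion = 86/4 = 21.5

21.5


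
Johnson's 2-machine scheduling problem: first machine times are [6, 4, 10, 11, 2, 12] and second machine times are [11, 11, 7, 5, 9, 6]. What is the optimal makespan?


Apply Johnson's rule:
  Group 1 (a <= b): [(5, 2, 9), (2, 4, 11), (1, 6, 11)]
  Group 2 (a > b): [(3, 10, 7), (6, 12, 6), (4, 11, 5)]
Optimal job order: [5, 2, 1, 3, 6, 4]
Schedule:
  Job 5: M1 done at 2, M2 done at 11
  Job 2: M1 done at 6, M2 done at 22
  Job 1: M1 done at 12, M2 done at 33
  Job 3: M1 done at 22, M2 done at 40
  Job 6: M1 done at 34, M2 done at 46
  Job 4: M1 done at 45, M2 done at 51
Makespan = 51

51


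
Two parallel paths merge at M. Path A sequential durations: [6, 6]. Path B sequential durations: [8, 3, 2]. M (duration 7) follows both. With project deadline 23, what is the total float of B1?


Forward pass: ES(B1) = sum of predecessors on chain B = 0
EF = ES + duration = 0 + 8 = 8
Backward pass: LF(M) = deadline = 23; LS(M) = 23 - 7 = 16
LF(B1) = LS(M) - sum(successors on chain B) = 16 - 5 = 11
LS = LF - duration = 11 - 8 = 3
Total float = LS - ES = 3 - 0 = 3

3


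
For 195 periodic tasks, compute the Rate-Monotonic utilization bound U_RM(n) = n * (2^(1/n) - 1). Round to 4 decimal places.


Compute 2^(1/195) = 1.0035609260
Subtract 1: 1.0035609260 - 1 = 0.0035609260
Multiply by n: 195 * 0.0035609260 = 0.6943805700
Round to 4 dp: 0.6944

0.6944


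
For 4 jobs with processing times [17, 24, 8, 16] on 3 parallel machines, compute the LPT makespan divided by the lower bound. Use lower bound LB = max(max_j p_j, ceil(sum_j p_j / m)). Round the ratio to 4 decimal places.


LPT order: [24, 17, 16, 8]
Machine loads after assignment: [24, 17, 24]
LPT makespan = 24
Lower bound = max(max_job, ceil(total/3)) = max(24, 22) = 24
Ratio = 24 / 24 = 1.0

1.0


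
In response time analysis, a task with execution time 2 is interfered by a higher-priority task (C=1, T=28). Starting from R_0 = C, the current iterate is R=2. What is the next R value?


R_next = C + ceil(R_prev / T_hp) * C_hp
ceil(2 / 28) = ceil(0.0714) = 1
Interference = 1 * 1 = 1
R_next = 2 + 1 = 3

3


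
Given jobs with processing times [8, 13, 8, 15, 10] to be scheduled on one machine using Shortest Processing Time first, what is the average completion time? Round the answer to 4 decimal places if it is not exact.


Sort jobs by processing time (SPT order): [8, 8, 10, 13, 15]
Compute completion times sequentially:
  Job 1: processing = 8, completes at 8
  Job 2: processing = 8, completes at 16
  Job 3: processing = 10, completes at 26
  Job 4: processing = 13, completes at 39
  Job 5: processing = 15, completes at 54
Sum of completion times = 143
Average completion time = 143/5 = 28.6

28.6


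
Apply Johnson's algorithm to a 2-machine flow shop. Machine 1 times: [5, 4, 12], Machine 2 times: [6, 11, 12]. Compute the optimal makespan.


Apply Johnson's rule:
  Group 1 (a <= b): [(2, 4, 11), (1, 5, 6), (3, 12, 12)]
  Group 2 (a > b): []
Optimal job order: [2, 1, 3]
Schedule:
  Job 2: M1 done at 4, M2 done at 15
  Job 1: M1 done at 9, M2 done at 21
  Job 3: M1 done at 21, M2 done at 33
Makespan = 33

33


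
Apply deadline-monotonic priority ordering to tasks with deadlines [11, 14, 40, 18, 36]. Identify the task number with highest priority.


Sort tasks by relative deadline (ascending):
  Task 1: deadline = 11
  Task 2: deadline = 14
  Task 4: deadline = 18
  Task 5: deadline = 36
  Task 3: deadline = 40
Priority order (highest first): [1, 2, 4, 5, 3]
Highest priority task = 1

1


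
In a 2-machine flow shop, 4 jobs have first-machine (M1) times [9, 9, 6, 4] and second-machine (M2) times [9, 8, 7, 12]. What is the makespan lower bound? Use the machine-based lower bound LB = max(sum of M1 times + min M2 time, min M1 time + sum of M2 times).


LB1 = sum(M1 times) + min(M2 times) = 28 + 7 = 35
LB2 = min(M1 times) + sum(M2 times) = 4 + 36 = 40
Lower bound = max(LB1, LB2) = max(35, 40) = 40

40


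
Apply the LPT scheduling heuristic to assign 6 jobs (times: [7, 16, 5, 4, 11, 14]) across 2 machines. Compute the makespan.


Sort jobs in decreasing order (LPT): [16, 14, 11, 7, 5, 4]
Assign each job to the least loaded machine:
  Machine 1: jobs [16, 7, 5], load = 28
  Machine 2: jobs [14, 11, 4], load = 29
Makespan = max load = 29

29


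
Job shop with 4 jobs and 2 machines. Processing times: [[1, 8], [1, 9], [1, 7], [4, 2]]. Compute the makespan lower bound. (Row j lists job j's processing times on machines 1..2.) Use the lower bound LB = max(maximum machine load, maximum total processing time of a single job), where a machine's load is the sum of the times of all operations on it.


Machine loads:
  Machine 1: 1 + 1 + 1 + 4 = 7
  Machine 2: 8 + 9 + 7 + 2 = 26
Max machine load = 26
Job totals:
  Job 1: 9
  Job 2: 10
  Job 3: 8
  Job 4: 6
Max job total = 10
Lower bound = max(26, 10) = 26

26


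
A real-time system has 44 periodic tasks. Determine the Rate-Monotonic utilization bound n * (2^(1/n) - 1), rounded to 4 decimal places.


Compute 2^(1/44) = 1.0158780831
Subtract 1: 1.0158780831 - 1 = 0.0158780831
Multiply by n: 44 * 0.0158780831 = 0.6986356564
Round to 4 dp: 0.6986

0.6986


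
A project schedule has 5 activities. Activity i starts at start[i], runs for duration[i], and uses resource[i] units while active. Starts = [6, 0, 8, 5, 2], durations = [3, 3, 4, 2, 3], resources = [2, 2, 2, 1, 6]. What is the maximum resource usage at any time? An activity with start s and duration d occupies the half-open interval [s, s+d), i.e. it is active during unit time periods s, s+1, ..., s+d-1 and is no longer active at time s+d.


Each activity i is active on [start_i, start_i + duration_i).
Compute total resource usage per time slot:
  t=0: active resources = [2], total = 2
  t=1: active resources = [2], total = 2
  t=2: active resources = [2, 6], total = 8
  t=3: active resources = [6], total = 6
  t=4: active resources = [6], total = 6
  t=5: active resources = [1], total = 1
  t=6: active resources = [2, 1], total = 3
  t=7: active resources = [2], total = 2
  t=8: active resources = [2, 2], total = 4
  t=9: active resources = [2], total = 2
  t=10: active resources = [2], total = 2
  t=11: active resources = [2], total = 2
Peak resource demand = 8

8


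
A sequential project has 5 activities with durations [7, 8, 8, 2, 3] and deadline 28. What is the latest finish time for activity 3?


LF(activity 3) = deadline - sum of successor durations
Successors: activities 4 through 5 with durations [2, 3]
Sum of successor durations = 5
LF = 28 - 5 = 23

23


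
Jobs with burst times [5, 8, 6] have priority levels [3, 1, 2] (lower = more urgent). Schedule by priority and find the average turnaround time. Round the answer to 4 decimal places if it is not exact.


Sort by priority (ascending = highest first):
Order: [(1, 8), (2, 6), (3, 5)]
Completion times:
  Priority 1, burst=8, C=8
  Priority 2, burst=6, C=14
  Priority 3, burst=5, C=19
Average turnaround = 41/3 = 13.6667

13.6667


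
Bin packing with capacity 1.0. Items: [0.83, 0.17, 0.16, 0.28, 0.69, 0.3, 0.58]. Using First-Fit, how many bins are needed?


Place items sequentially using First-Fit:
  Item 0.83 -> new Bin 1
  Item 0.17 -> Bin 1 (now 1.0)
  Item 0.16 -> new Bin 2
  Item 0.28 -> Bin 2 (now 0.44)
  Item 0.69 -> new Bin 3
  Item 0.3 -> Bin 2 (now 0.74)
  Item 0.58 -> new Bin 4
Total bins used = 4

4


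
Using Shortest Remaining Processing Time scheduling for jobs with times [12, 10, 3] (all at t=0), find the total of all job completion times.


Since all jobs arrive at t=0, SRPT equals SPT ordering.
SPT order: [3, 10, 12]
Completion times:
  Job 1: p=3, C=3
  Job 2: p=10, C=13
  Job 3: p=12, C=25
Total completion time = 3 + 13 + 25 = 41

41


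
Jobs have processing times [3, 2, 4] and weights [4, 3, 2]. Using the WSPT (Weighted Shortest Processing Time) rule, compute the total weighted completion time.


Compute p/w ratios and sort ascending (WSPT): [(2, 3), (3, 4), (4, 2)]
Compute weighted completion times:
  Job (p=2,w=3): C=2, w*C=3*2=6
  Job (p=3,w=4): C=5, w*C=4*5=20
  Job (p=4,w=2): C=9, w*C=2*9=18
Total weighted completion time = 44

44


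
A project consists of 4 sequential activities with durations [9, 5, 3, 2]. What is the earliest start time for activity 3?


Activity 3 starts after activities 1 through 2 complete.
Predecessor durations: [9, 5]
ES = 9 + 5 = 14

14


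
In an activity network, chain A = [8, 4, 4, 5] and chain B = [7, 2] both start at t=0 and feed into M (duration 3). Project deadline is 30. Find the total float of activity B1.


Forward pass: ES(B1) = sum of predecessors on chain B = 0
EF = ES + duration = 0 + 7 = 7
Backward pass: LF(M) = deadline = 30; LS(M) = 30 - 3 = 27
LF(B1) = LS(M) - sum(successors on chain B) = 27 - 2 = 25
LS = LF - duration = 25 - 7 = 18
Total float = LS - ES = 18 - 0 = 18

18


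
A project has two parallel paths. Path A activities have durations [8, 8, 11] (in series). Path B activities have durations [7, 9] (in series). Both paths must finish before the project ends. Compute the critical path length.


Path A total = 8 + 8 + 11 = 27
Path B total = 7 + 9 = 16
Critical path = longest path = max(27, 16) = 27

27


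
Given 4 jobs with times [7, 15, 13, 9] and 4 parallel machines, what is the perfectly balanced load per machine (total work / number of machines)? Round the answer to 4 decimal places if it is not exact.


Total processing time = 7 + 15 + 13 + 9 = 44
Number of machines = 4
Ideal balanced load = 44 / 4 = 11.0

11.0


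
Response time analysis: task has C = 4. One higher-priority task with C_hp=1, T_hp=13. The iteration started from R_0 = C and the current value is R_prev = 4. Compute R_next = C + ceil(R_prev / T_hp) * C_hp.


R_next = C + ceil(R_prev / T_hp) * C_hp
ceil(4 / 13) = ceil(0.3077) = 1
Interference = 1 * 1 = 1
R_next = 4 + 1 = 5

5


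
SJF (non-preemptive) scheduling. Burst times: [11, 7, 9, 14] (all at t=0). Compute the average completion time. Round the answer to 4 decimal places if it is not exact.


SJF order (ascending): [7, 9, 11, 14]
Completion times:
  Job 1: burst=7, C=7
  Job 2: burst=9, C=16
  Job 3: burst=11, C=27
  Job 4: burst=14, C=41
Average completion = 91/4 = 22.75

22.75


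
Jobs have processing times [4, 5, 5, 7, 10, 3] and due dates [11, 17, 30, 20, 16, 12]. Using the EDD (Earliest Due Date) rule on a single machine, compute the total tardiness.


Sort by due date (EDD order): [(4, 11), (3, 12), (10, 16), (5, 17), (7, 20), (5, 30)]
Compute completion times and tardiness:
  Job 1: p=4, d=11, C=4, tardiness=max(0,4-11)=0
  Job 2: p=3, d=12, C=7, tardiness=max(0,7-12)=0
  Job 3: p=10, d=16, C=17, tardiness=max(0,17-16)=1
  Job 4: p=5, d=17, C=22, tardiness=max(0,22-17)=5
  Job 5: p=7, d=20, C=29, tardiness=max(0,29-20)=9
  Job 6: p=5, d=30, C=34, tardiness=max(0,34-30)=4
Total tardiness = 19

19


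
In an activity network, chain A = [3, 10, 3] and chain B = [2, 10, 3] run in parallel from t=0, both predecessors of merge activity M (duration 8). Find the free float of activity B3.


ES(B3) = sum of predecessors on chain B = 12
EF(B3) = ES + duration = 12 + 3 = 15
Successor of B3 is M. ES(M) = max(sum(A), sum(B)) = max(16, 15) = 16
Free float = ES(successor) - EF(current) = 16 - 15 = 1

1


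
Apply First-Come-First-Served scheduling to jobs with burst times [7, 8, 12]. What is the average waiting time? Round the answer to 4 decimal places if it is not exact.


FCFS order (as given): [7, 8, 12]
Waiting times:
  Job 1: wait = 0
  Job 2: wait = 7
  Job 3: wait = 15
Sum of waiting times = 22
Average waiting time = 22/3 = 7.3333

7.3333


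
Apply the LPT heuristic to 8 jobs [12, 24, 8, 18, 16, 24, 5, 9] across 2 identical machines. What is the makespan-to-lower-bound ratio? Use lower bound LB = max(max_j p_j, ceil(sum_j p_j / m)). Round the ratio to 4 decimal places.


LPT order: [24, 24, 18, 16, 12, 9, 8, 5]
Machine loads after assignment: [59, 57]
LPT makespan = 59
Lower bound = max(max_job, ceil(total/2)) = max(24, 58) = 58
Ratio = 59 / 58 = 1.0172

1.0172


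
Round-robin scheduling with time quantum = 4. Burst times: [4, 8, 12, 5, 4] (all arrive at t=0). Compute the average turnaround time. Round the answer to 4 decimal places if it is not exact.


Time quantum = 4
Execution trace:
  J1 runs 4 units, time = 4
  J2 runs 4 units, time = 8
  J3 runs 4 units, time = 12
  J4 runs 4 units, time = 16
  J5 runs 4 units, time = 20
  J2 runs 4 units, time = 24
  J3 runs 4 units, time = 28
  J4 runs 1 units, time = 29
  J3 runs 4 units, time = 33
Finish times: [4, 24, 33, 29, 20]
Average turnaround = 110/5 = 22.0

22.0


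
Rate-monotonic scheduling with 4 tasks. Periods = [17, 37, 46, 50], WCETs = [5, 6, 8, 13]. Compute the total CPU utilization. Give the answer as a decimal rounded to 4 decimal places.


Compute individual utilizations (exact fractions):
  Task 1: C/T = 5/17 (approx. 0.2941)
  Task 2: C/T = 6/37 (approx. 0.1622)
  Task 3: C/T = 8/46 = 4/23 (approx. 0.1739)
  Task 4: C/T = 13/50 (approx. 0.26)
Total utilization U = 5/17 + 6/37 + 4/23 + 13/50 = 643921/723350
Rounded to 4 decimal places: U = 0.8902
RM (Liu & Layland) bound for 4 tasks = 0.756828; compare with U = 643921/723350 (approx. 0.890193)
bound < U <= 1, so the RM sufficient condition is not met (inconclusive; an exact test such as response-time analysis is needed).

0.8902


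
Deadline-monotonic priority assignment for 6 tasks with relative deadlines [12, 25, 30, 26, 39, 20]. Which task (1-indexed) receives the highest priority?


Sort tasks by relative deadline (ascending):
  Task 1: deadline = 12
  Task 6: deadline = 20
  Task 2: deadline = 25
  Task 4: deadline = 26
  Task 3: deadline = 30
  Task 5: deadline = 39
Priority order (highest first): [1, 6, 2, 4, 3, 5]
Highest priority task = 1

1


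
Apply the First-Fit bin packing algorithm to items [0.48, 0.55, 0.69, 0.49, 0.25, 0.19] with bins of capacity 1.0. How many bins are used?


Place items sequentially using First-Fit:
  Item 0.48 -> new Bin 1
  Item 0.55 -> new Bin 2
  Item 0.69 -> new Bin 3
  Item 0.49 -> Bin 1 (now 0.97)
  Item 0.25 -> Bin 2 (now 0.8)
  Item 0.19 -> Bin 2 (now 0.99)
Total bins used = 3

3


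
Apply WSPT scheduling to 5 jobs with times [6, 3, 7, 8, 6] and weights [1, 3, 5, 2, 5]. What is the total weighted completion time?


Compute p/w ratios and sort ascending (WSPT): [(3, 3), (6, 5), (7, 5), (8, 2), (6, 1)]
Compute weighted completion times:
  Job (p=3,w=3): C=3, w*C=3*3=9
  Job (p=6,w=5): C=9, w*C=5*9=45
  Job (p=7,w=5): C=16, w*C=5*16=80
  Job (p=8,w=2): C=24, w*C=2*24=48
  Job (p=6,w=1): C=30, w*C=1*30=30
Total weighted completion time = 212

212


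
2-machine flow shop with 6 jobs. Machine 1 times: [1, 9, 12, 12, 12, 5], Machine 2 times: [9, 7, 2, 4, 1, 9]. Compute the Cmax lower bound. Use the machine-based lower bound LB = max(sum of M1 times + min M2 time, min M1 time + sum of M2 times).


LB1 = sum(M1 times) + min(M2 times) = 51 + 1 = 52
LB2 = min(M1 times) + sum(M2 times) = 1 + 32 = 33
Lower bound = max(LB1, LB2) = max(52, 33) = 52

52


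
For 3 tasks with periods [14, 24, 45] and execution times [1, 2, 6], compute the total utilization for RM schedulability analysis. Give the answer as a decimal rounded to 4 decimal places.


Compute individual utilizations (exact fractions):
  Task 1: C/T = 1/14 (approx. 0.0714)
  Task 2: C/T = 2/24 = 1/12 (approx. 0.0833)
  Task 3: C/T = 6/45 = 2/15 (approx. 0.1333)
Total utilization U = 1/14 + 1/12 + 2/15 = 121/420
Rounded to 4 decimal places: U = 0.2881
RM (Liu & Layland) bound for 3 tasks = 0.779763; compare with U = 121/420 (approx. 0.288095)
U <= bound, so schedulable by RM sufficient condition.

0.2881


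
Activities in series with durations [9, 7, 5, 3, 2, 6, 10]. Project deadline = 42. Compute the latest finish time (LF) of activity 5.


LF(activity 5) = deadline - sum of successor durations
Successors: activities 6 through 7 with durations [6, 10]
Sum of successor durations = 16
LF = 42 - 16 = 26

26


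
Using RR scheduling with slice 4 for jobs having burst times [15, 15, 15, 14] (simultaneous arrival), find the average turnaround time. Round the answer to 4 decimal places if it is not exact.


Time quantum = 4
Execution trace:
  J1 runs 4 units, time = 4
  J2 runs 4 units, time = 8
  J3 runs 4 units, time = 12
  J4 runs 4 units, time = 16
  J1 runs 4 units, time = 20
  J2 runs 4 units, time = 24
  J3 runs 4 units, time = 28
  J4 runs 4 units, time = 32
  J1 runs 4 units, time = 36
  J2 runs 4 units, time = 40
  J3 runs 4 units, time = 44
  J4 runs 4 units, time = 48
  J1 runs 3 units, time = 51
  J2 runs 3 units, time = 54
  J3 runs 3 units, time = 57
  J4 runs 2 units, time = 59
Finish times: [51, 54, 57, 59]
Average turnaround = 221/4 = 55.25

55.25


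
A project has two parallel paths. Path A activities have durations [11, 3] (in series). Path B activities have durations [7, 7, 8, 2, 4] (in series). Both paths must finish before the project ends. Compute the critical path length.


Path A total = 11 + 3 = 14
Path B total = 7 + 7 + 8 + 2 + 4 = 28
Critical path = longest path = max(14, 28) = 28

28


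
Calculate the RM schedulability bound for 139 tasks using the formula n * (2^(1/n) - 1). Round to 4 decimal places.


Compute 2^(1/139) = 1.0049991245
Subtract 1: 1.0049991245 - 1 = 0.0049991245
Multiply by n: 139 * 0.0049991245 = 0.6948783055
Round to 4 dp: 0.6949

0.6949


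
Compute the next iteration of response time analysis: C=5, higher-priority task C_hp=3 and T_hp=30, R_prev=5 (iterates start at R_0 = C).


R_next = C + ceil(R_prev / T_hp) * C_hp
ceil(5 / 30) = ceil(0.1667) = 1
Interference = 1 * 3 = 3
R_next = 5 + 3 = 8

8


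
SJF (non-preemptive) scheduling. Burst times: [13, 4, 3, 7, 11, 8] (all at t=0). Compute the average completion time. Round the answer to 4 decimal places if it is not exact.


SJF order (ascending): [3, 4, 7, 8, 11, 13]
Completion times:
  Job 1: burst=3, C=3
  Job 2: burst=4, C=7
  Job 3: burst=7, C=14
  Job 4: burst=8, C=22
  Job 5: burst=11, C=33
  Job 6: burst=13, C=46
Average completion = 125/6 = 20.8333

20.8333


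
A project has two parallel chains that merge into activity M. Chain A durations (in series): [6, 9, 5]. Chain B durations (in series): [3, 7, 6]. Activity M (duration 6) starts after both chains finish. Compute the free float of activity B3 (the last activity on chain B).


ES(B3) = sum of predecessors on chain B = 10
EF(B3) = ES + duration = 10 + 6 = 16
Successor of B3 is M. ES(M) = max(sum(A), sum(B)) = max(20, 16) = 20
Free float = ES(successor) - EF(current) = 20 - 16 = 4

4


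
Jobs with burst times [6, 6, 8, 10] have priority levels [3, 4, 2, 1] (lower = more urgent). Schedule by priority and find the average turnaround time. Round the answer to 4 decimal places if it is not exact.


Sort by priority (ascending = highest first):
Order: [(1, 10), (2, 8), (3, 6), (4, 6)]
Completion times:
  Priority 1, burst=10, C=10
  Priority 2, burst=8, C=18
  Priority 3, burst=6, C=24
  Priority 4, burst=6, C=30
Average turnaround = 82/4 = 20.5

20.5
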